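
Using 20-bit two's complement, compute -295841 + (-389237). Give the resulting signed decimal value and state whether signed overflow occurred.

363498; overflow

-295841 → 10110111110001011111
-389237 → 10100000111110001011
  10110111110001011111
+ 10100000111110001011
= 01011000101111101010  (discard carry-out 1)
Result 01011000101111101010: MSB = 0 → value 363498.
Both addends are negative but the stored result is non-negative: signed overflow. The true value -295841 + (-389237) = -685078 lies outside [-524288, 524287].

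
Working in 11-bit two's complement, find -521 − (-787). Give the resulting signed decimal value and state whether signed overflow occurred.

266; no overflow

-521 → 10111110111
-787 → 10011101101
Subtract via negate-and-add: invert 10011101101 + 1 = 01100010011 (i.e. 787).
  10111110111
+ 01100010011
= 00100001010  (discard carry-out 1)
Result 00100001010: MSB = 0 → value 266.
Addends (after negating the subtrahend) have opposite signs, so signed overflow cannot occur.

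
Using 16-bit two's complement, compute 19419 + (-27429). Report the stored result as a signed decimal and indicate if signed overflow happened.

19419 → 0100101111011011
-27429 → 1001010011011011
  0100101111011011
+ 1001010011011011
= 1110000010110110
Result 1110000010110110: MSB = 1 → 57526 − 65536 = -8010.
Addends have opposite signs, so signed overflow cannot occur.

-8010; no overflow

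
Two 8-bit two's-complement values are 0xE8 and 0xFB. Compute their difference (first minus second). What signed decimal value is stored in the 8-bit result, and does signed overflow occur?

0xE8 = 11101000 = -24 (signed)
0xFB = 11111011 = -5 (signed)
Subtract via negate-and-add: invert 11111011 + 1 = 00000101 (i.e. 5).
  11101000
+ 00000101
= 11101101
Result 11101101: MSB = 1 → 237 − 256 = -19.
Addends (after negating the subtrahend) have opposite signs, so signed overflow cannot occur.

-19; no overflow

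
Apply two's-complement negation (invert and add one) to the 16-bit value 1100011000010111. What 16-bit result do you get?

0011100111101001

Invert: 0011100111101000. Add 1: 0011100111101001.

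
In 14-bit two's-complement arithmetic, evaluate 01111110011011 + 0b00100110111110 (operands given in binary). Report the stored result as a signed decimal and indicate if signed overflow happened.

01111110011011 = 8091 (signed)
0b00100110111110 → 00100110111110 = 2494 (signed)
  01111110011011
+ 00100110111110
= 10100101011001
Result 10100101011001: MSB = 1 → 10585 − 16384 = -5799.
Both addends are non-negative but the stored result is negative: signed overflow. The true value 8091 + 2494 = 10585 lies outside [-8192, 8191].

-5799; overflow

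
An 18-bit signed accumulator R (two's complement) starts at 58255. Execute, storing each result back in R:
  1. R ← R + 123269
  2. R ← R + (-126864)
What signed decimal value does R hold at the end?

Start: R = 58255 = 001110001110001111.
R = 58255 + 123269 = 181524; wraps to -80620 = 101100010100010100
R = -80620 + (-126864) = -207484; wraps to 54660 = 001101010110000100

54660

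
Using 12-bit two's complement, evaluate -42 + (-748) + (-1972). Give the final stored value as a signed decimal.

1334

-42 + (-748) = -790 (110011101010)
-790 + (-1972) = -2762 → wraps to 1334 (010100110110)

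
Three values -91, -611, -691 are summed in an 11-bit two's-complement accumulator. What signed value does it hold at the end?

-91 + (-611) = -702 (10101000010)
-702 + (-691) = -1393 → wraps to 655 (01010001111)

655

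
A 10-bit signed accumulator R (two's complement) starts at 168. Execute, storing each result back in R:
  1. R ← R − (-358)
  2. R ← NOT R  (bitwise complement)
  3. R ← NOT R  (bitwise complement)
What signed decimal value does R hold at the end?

-498

Start: R = 168 = 0010101000.
R = 168 − (-358) = 526; wraps to -498 = 1000001110
R = NOT 1000001110 = 0111110001 = 497
R = NOT 0111110001 = 1000001110 = -498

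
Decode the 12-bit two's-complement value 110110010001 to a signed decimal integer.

MSB is 1, so the value is negative.
Invert: 001001101110. Add 1: 001001101111 = 623. So the value is −623.

-623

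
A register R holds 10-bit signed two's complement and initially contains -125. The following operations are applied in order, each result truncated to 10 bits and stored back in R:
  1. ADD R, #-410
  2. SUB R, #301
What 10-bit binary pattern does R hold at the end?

0010111100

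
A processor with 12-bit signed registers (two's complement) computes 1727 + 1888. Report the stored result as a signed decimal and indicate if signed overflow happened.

-481; overflow

1727 → 011010111111
1888 → 011101100000
  011010111111
+ 011101100000
= 111000011111
Result 111000011111: MSB = 1 → 3615 − 4096 = -481.
Both addends are non-negative but the stored result is negative: signed overflow. The true value 1727 + 1888 = 3615 lies outside [-2048, 2047].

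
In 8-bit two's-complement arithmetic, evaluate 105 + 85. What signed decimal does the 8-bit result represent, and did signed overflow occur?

-66; overflow

105 → 01101001
85 → 01010101
  01101001
+ 01010101
= 10111110
Result 10111110: MSB = 1 → 190 − 256 = -66.
Both addends are non-negative but the stored result is negative: signed overflow. The true value 105 + 85 = 190 lies outside [-128, 127].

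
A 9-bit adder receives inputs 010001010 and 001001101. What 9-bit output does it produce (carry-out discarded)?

011010111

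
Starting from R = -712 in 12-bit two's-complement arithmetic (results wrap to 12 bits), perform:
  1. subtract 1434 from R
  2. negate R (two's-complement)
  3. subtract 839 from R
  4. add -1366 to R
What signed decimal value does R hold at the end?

-59

Start: R = -712 = 110100111000.
R = -712 − 1434 = -2146; wraps to 1950 = 011110011110
R = −(1950) = -1950 = 100001100010
R = -1950 − 839 = -2789; wraps to 1307 = 010100011011
R = 1307 + (-1366) = -59 = 111111000101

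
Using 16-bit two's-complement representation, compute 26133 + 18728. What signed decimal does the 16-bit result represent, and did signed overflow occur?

-20675; overflow

26133 → 0110011000010101
18728 → 0100100100101000
  0110011000010101
+ 0100100100101000
= 1010111100111101
Result 1010111100111101: MSB = 1 → 44861 − 65536 = -20675.
Both addends are non-negative but the stored result is negative: signed overflow. The true value 26133 + 18728 = 44861 lies outside [-32768, 32767].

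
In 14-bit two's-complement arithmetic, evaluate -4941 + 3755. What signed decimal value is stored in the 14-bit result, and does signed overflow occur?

-1186; no overflow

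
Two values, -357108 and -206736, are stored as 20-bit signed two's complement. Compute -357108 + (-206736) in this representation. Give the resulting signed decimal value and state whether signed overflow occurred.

-357108 → 10101000110100001100
-206736 → 11001101100001110000
  10101000110100001100
+ 11001101100001110000
= 01110110010101111100  (discard carry-out 1)
Result 01110110010101111100: MSB = 0 → value 484732.
Both addends are negative but the stored result is non-negative: signed overflow. The true value -357108 + (-206736) = -563844 lies outside [-524288, 524287].

484732; overflow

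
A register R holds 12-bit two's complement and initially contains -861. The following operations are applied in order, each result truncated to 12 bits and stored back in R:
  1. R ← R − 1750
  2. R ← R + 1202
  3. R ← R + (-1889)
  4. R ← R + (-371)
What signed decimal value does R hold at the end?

427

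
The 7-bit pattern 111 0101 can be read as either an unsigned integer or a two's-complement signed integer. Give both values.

unsigned = 117, signed = -11

Unsigned: 1110101 = 117.
Signed: MSB=1 → 117 − 128 = -11.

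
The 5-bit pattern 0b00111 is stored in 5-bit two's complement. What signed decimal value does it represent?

MSB is 0, so the value is non-negative: 00111 = 7.

7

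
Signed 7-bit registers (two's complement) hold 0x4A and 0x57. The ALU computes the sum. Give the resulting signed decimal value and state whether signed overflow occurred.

33; overflow

0x4A = 1001010 = -54 (signed)
0x57 = 1010111 = -41 (signed)
  1001010
+ 1010111
= 0100001  (discard carry-out 1)
Result 0100001: MSB = 0 → value 33.
Both addends are negative but the stored result is non-negative: signed overflow. The true value -54 + (-41) = -95 lies outside [-64, 63].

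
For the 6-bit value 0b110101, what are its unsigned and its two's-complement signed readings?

unsigned = 53, signed = -11

Unsigned: 110101 = 53.
Signed: MSB=1 → 53 − 64 = -11.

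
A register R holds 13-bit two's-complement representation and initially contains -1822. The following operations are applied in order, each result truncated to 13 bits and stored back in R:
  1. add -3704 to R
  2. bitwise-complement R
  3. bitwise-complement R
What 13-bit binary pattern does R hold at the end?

Start: R = -1822 = 1100011100010.
R = -1822 + (-3704) = -5526; wraps to 2666 = 0101001101010
R = NOT 0101001101010 = 1010110010101 = -2667
R = NOT 1010110010101 = 0101001101010 = 2666

0101001101010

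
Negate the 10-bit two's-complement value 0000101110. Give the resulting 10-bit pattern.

Invert: 1111010001. Add 1: 1111010010.
Check: 0000101110 = 46, 1111010010 = -46.

1111010010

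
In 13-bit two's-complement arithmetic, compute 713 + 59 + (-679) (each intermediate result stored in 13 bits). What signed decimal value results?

93

713 + 59 = 772 (0001100000100)
772 + (-679) = 93 (0000001011101)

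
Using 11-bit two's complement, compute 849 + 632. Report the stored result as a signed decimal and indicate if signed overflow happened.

-567; overflow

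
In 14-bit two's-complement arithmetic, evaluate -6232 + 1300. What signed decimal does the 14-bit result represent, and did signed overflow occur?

-6232 → 10011110101000
1300 → 00010100010100
  10011110101000
+ 00010100010100
= 10110010111100
Result 10110010111100: MSB = 1 → 11452 − 16384 = -4932.
Addends have opposite signs, so signed overflow cannot occur.

-4932; no overflow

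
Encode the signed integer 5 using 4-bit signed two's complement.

5 is non-negative, so write it directly in 4 bits: 0101.

0101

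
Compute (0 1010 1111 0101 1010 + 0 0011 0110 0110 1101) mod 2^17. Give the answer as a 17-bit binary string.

01110010111000111

  01010111101011010
+ 00011011001101101
= 01110010111000111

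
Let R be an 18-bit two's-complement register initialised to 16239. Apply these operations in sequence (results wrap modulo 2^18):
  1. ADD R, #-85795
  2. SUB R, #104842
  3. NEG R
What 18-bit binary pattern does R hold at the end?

Start: R = 16239 = 000011111101101111.
R = 16239 + (-85795) = -69556 = 101111000001001100
R = -69556 − 104842 = -174398; wraps to 87746 = 010101011011000010
R = −(87746) = -87746 = 101010100100111110

101010100100111110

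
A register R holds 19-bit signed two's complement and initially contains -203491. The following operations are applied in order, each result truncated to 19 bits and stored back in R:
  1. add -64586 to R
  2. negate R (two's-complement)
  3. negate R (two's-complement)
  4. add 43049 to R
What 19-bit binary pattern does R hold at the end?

1001001000011111100

Start: R = -203491 = 1001110010100011101.
R = -203491 + (-64586) = -268077; wraps to 256211 = 0111110100011010011
R = −(256211) = -256211 = 1000001011100101101
R = −(-256211) = 256211 = 0111110100011010011
R = 256211 + 43049 = 299260; wraps to -225028 = 1001001000011111100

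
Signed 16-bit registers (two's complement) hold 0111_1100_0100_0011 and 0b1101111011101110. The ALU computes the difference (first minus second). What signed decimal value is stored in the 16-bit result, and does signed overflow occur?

0111_1100_0100_0011 → 0111110001000011 = 31811 (signed)
0b1101111011101110 → 1101111011101110 = -8466 (signed)
Subtract via negate-and-add: invert 1101111011101110 + 1 = 0010000100010010 (i.e. 8466).
  0111110001000011
+ 0010000100010010
= 1001110101010101
Result 1001110101010101: MSB = 1 → 40277 − 65536 = -25259.
Both addends (after negating the subtrahend) are non-negative but the stored result is negative: signed overflow. The true value 31811 − (-8466) = 40277 lies outside [-32768, 32767].

-25259; overflow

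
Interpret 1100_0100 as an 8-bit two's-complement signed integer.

-60

MSB is 1, so the value is negative.
Invert: 00111011. Add 1: 00111100 = 60. So the value is −60.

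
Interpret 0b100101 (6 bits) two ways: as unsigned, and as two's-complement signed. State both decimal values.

unsigned = 37, signed = -27

Unsigned: 100101 = 37.
Signed: MSB=1 → 37 − 64 = -27.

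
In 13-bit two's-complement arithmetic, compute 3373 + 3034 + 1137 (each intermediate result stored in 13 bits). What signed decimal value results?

3373 + 3034 = 6407 → wraps to -1785 (1100100000111)
-1785 + 1137 = -648 (1110101111000)

-648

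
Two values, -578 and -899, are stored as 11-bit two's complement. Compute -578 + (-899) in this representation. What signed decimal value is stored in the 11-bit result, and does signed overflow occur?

571; overflow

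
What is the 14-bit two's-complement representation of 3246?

00110010101110

3246 is non-negative, so write it directly in 14 bits: 00110010101110.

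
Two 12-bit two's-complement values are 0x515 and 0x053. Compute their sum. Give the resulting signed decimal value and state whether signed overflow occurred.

0x515 = 010100010101 = 1301 (signed)
0x053 = 000001010011 = 83 (signed)
  010100010101
+ 000001010011
= 010101101000
Result 010101101000: MSB = 0 → value 1384.
Both addends are non-negative and so is the stored result: no signed overflow.

1384; no overflow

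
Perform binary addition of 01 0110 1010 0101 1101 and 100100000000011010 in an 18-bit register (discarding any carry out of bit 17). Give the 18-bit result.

  010110101001011101
+ 100100000000011010
= 111010101001110111

111010101001110111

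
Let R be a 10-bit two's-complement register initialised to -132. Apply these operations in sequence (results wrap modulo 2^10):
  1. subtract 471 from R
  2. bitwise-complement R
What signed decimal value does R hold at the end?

-422

Start: R = -132 = 1101111100.
R = -132 − 471 = -603; wraps to 421 = 0110100101
R = NOT 0110100101 = 1001011010 = -422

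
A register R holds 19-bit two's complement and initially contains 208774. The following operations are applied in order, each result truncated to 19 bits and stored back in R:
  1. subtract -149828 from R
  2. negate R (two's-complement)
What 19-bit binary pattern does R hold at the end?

Start: R = 208774 = 0110010111110000110.
R = 208774 − (-149828) = 358602; wraps to -165686 = 1010111100011001010
R = −(-165686) = 165686 = 0101000011100110110

0101000011100110110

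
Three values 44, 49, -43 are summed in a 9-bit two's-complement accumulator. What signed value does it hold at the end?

50

44 + 49 = 93 (001011101)
93 + (-43) = 50 (000110010)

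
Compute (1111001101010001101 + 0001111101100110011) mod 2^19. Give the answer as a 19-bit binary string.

  1111001101010001101
+ 0001111101100110011
= 0001001010111000000  (discard carry-out 1)

0001001010111000000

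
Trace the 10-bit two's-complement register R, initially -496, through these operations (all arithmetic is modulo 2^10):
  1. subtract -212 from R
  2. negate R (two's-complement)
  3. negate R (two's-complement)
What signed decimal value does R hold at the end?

Start: R = -496 = 1000010000.
R = -496 − (-212) = -284 = 1011100100
R = −(-284) = 284 = 0100011100
R = −(284) = -284 = 1011100100

-284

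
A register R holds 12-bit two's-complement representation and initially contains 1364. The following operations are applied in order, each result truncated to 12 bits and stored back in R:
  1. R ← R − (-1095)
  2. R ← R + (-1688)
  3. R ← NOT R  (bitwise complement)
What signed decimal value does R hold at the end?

-772

Start: R = 1364 = 010101010100.
R = 1364 − (-1095) = 2459; wraps to -1637 = 100110011011
R = -1637 + (-1688) = -3325; wraps to 771 = 001100000011
R = NOT 001100000011 = 110011111100 = -772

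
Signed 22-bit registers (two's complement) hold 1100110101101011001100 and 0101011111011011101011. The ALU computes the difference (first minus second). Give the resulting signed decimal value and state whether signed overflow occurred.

1926113; overflow

1100110101101011001100 = -828724 (signed)
0101011111011011101011 = 1439467 (signed)
Subtract via negate-and-add: invert 0101011111011011101011 + 1 = 1010100000100100010101 (i.e. -1439467).
  1100110101101011001100
+ 1010100000100100010101
= 0111010110001111100001  (discard carry-out 1)
Result 0111010110001111100001: MSB = 0 → value 1926113.
Both addends (after negating the subtrahend) are negative but the stored result is non-negative: signed overflow. The true value -828724 − 1439467 = -2268191 lies outside [-2097152, 2097151].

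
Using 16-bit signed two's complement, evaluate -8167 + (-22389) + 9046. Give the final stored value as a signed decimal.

-8167 + (-22389) = -30556 (1000100010100100)
-30556 + 9046 = -21510 (1010101111111010)

-21510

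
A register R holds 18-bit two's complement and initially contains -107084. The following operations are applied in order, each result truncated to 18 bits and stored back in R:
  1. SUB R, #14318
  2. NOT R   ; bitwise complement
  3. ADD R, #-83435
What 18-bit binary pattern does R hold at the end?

001001010001001110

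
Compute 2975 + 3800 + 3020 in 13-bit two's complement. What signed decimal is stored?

1603

2975 + 3800 = 6775 → wraps to -1417 (1101001110111)
-1417 + 3020 = 1603 (0011001000011)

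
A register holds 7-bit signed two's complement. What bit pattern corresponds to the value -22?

|-22| = 22 = 0010110 in 7 bits.
Invert the bits: 1101001. Add 1: 1101010.

1101010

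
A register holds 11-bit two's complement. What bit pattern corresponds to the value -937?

10001010111

|-937| = 937 = 01110101001 in 11 bits.
Invert the bits: 10001010110. Add 1: 10001010111.
Check: 10001010111 reads as 1111 − 2048 = -937.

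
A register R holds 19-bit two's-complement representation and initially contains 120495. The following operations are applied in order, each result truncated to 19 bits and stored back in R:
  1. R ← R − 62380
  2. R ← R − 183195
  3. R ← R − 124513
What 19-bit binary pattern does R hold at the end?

Start: R = 120495 = 0011101011010101111.
R = 120495 − 62380 = 58115 = 0001110001100000011
R = 58115 − 183195 = -125080 = 1100001011101101000
R = -125080 − 124513 = -249593 = 1000011000100000111

1000011000100000111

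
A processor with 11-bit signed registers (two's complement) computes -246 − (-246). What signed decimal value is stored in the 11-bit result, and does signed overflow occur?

-246 → 11100001010
-246 → 11100001010
Subtract via negate-and-add: invert 11100001010 + 1 = 00011110110 (i.e. 246).
  11100001010
+ 00011110110
= 00000000000  (discard carry-out 1)
Result 00000000000: MSB = 0 → value 0.
Addends (after negating the subtrahend) have opposite signs, so signed overflow cannot occur.

0; no overflow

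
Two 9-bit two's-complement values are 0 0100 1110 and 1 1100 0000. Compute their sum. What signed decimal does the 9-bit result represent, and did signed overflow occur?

0 0100 1110 → 001001110 = 78 (signed)
1 1100 0000 → 111000000 = -64 (signed)
  001001110
+ 111000000
= 000001110  (discard carry-out 1)
Result 000001110: MSB = 0 → value 14.
Addends have opposite signs, so signed overflow cannot occur.

14; no overflow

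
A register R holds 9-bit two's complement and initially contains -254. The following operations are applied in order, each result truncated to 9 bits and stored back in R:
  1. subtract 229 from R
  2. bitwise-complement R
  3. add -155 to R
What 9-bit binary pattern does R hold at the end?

101000111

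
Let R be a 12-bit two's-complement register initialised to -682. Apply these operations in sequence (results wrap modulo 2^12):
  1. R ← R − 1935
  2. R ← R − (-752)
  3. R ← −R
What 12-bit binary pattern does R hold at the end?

Start: R = -682 = 110101010110.
R = -682 − 1935 = -2617; wraps to 1479 = 010111000111
R = 1479 − (-752) = 2231; wraps to -1865 = 100010110111
R = −(-1865) = 1865 = 011101001001

011101001001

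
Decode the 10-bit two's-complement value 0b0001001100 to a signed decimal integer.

76

MSB is 0, so the value is non-negative: 0001001100 = 76.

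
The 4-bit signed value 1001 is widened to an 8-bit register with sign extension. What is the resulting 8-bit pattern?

MSB of 1001 is 1; replicate it into the new high bits.
1111|1001 → 11111001 (still -7).

11111001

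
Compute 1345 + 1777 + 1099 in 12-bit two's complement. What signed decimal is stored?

125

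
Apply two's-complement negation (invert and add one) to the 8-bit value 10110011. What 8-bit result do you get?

01001101

Invert: 01001100. Add 1: 01001101.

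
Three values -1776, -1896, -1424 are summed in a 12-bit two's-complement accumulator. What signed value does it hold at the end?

-1000

-1776 + (-1896) = -3672 → wraps to 424 (000110101000)
424 + (-1424) = -1000 (110000011000)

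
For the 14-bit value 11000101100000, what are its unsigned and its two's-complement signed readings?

unsigned = 12640, signed = -3744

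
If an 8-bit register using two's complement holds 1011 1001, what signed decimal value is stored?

MSB is 1, so the value is negative.
Invert: 01000110. Add 1: 01000111 = 71. So the value is −71.

-71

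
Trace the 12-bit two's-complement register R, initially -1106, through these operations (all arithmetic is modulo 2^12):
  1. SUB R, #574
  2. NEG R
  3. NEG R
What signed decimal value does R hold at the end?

Start: R = -1106 = 101110101110.
R = -1106 − 574 = -1680 = 100101110000
R = −(-1680) = 1680 = 011010010000
R = −(1680) = -1680 = 100101110000

-1680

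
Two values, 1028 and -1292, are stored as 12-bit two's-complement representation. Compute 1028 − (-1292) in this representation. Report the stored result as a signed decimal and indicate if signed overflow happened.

-1776; overflow

1028 → 010000000100
-1292 → 101011110100
Subtract via negate-and-add: invert 101011110100 + 1 = 010100001100 (i.e. 1292).
  010000000100
+ 010100001100
= 100100010000
Result 100100010000: MSB = 1 → 2320 − 4096 = -1776.
Both addends (after negating the subtrahend) are non-negative but the stored result is negative: signed overflow. The true value 1028 − (-1292) = 2320 lies outside [-2048, 2047].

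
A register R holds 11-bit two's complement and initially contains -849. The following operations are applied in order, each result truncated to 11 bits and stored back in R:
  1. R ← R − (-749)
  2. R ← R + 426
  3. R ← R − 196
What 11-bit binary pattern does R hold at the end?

Start: R = -849 = 10010101111.
R = -849 − (-749) = -100 = 11110011100
R = -100 + 426 = 326 = 00101000110
R = 326 − 196 = 130 = 00010000010

00010000010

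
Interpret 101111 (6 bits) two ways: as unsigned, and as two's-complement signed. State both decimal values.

Unsigned: 101111 = 47.
Signed: MSB=1 → 47 − 64 = -17.

unsigned = 47, signed = -17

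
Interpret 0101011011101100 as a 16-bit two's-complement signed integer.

MSB is 0, so the value is non-negative: 0101011011101100 = 22252.

22252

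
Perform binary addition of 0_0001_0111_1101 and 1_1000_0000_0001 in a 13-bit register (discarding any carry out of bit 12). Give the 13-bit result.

1100101111110

  0000101111101
+ 1100000000001
= 1100101111110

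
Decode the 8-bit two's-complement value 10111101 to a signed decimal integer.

-67

MSB is 1, so the value is negative.
Invert: 01000010. Add 1: 01000011 = 67. So the value is −67.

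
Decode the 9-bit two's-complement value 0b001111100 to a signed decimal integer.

124

MSB is 0, so the value is non-negative: 001111100 = 124.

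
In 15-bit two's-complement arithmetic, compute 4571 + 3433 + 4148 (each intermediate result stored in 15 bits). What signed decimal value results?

12152

4571 + 3433 = 8004 (001111101000100)
8004 + 4148 = 12152 (010111101111000)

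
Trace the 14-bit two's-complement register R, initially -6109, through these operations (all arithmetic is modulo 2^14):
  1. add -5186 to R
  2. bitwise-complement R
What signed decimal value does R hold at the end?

Start: R = -6109 = 10100000100011.
R = -6109 + (-5186) = -11295; wraps to 5089 = 01001111100001
R = NOT 01001111100001 = 10110000011110 = -5090

-5090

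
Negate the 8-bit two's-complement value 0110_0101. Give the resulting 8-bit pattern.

10011011

Invert: 10011010. Add 1: 10011011.
Check: 01100101 = 101, 10011011 = -101.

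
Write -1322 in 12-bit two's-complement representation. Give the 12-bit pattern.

101011010110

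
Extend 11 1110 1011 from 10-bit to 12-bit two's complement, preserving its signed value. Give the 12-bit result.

111111101011

MSB of 1111101011 is 1; replicate it into the new high bits.
11|1111101011 → 111111101011 (still -21).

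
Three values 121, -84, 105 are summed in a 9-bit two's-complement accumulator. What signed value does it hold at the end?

142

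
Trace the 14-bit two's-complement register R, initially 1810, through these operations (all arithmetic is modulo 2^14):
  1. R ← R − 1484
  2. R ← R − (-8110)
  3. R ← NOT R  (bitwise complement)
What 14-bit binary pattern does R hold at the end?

01111100001011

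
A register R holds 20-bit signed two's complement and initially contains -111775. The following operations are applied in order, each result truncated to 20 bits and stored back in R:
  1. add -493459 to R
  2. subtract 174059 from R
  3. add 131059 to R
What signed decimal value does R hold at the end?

Start: R = -111775 = 11100100101101100001.
R = -111775 + (-493459) = -605234; wraps to 443342 = 01101100001111001110
R = 443342 − 174059 = 269283 = 01000001101111100011
R = 269283 + 131059 = 400342 = 01100001101111010110

400342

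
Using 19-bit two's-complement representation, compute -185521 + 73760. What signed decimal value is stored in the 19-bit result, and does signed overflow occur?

-111761; no overflow

-185521 → 1010010101101001111
73760 → 0010010000000100000
  1010010101101001111
+ 0010010000000100000
= 1100100101101101111
Result 1100100101101101111: MSB = 1 → 412527 − 524288 = -111761.
Addends have opposite signs, so signed overflow cannot occur.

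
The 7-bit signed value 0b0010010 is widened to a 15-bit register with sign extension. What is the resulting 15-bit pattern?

MSB of 0010010 is 0; replicate it into the new high bits.
00000000|0010010 → 000000000010010 (still 18).

000000000010010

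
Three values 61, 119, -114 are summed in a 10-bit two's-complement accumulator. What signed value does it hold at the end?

61 + 119 = 180 (0010110100)
180 + (-114) = 66 (0001000010)

66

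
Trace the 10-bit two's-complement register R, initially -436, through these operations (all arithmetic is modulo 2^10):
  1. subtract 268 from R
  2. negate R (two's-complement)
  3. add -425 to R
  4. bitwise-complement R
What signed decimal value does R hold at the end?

Start: R = -436 = 1001001100.
R = -436 − 268 = -704; wraps to 320 = 0101000000
R = −(320) = -320 = 1011000000
R = -320 + (-425) = -745; wraps to 279 = 0100010111
R = NOT 0100010111 = 1011101000 = -280

-280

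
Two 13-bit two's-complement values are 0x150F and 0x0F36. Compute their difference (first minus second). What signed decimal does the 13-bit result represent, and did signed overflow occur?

0x150F = 1010100001111 = -2801 (signed)
0x0F36 = 0111100110110 = 3894 (signed)
Subtract via negate-and-add: invert 0111100110110 + 1 = 1000011001010 (i.e. -3894).
  1010100001111
+ 1000011001010
= 0010111011001  (discard carry-out 1)
Result 0010111011001: MSB = 0 → value 1497.
Both addends (after negating the subtrahend) are negative but the stored result is non-negative: signed overflow. The true value -2801 − 3894 = -6695 lies outside [-4096, 4095].

1497; overflow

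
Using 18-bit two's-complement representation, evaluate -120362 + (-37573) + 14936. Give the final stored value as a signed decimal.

119145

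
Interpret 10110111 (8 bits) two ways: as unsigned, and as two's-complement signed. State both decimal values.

unsigned = 183, signed = -73

Unsigned: 10110111 = 183.
Signed: MSB=1 → 183 − 256 = -73.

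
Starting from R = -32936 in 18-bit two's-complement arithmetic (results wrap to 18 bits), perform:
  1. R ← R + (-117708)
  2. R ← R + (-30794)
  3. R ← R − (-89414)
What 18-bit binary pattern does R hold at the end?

Start: R = -32936 = 110111111101011000.
R = -32936 + (-117708) = -150644; wraps to 111500 = 011011001110001100
R = 111500 + (-30794) = 80706 = 010011101101000010
R = 80706 − (-89414) = 170120; wraps to -92024 = 101001100010001000

101001100010001000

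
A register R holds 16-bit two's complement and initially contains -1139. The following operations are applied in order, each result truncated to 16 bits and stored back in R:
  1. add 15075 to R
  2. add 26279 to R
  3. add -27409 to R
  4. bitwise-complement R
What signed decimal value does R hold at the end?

-12807

Start: R = -1139 = 1111101110001101.
R = -1139 + 15075 = 13936 = 0011011001110000
R = 13936 + 26279 = 40215; wraps to -25321 = 1001110100010111
R = -25321 + (-27409) = -52730; wraps to 12806 = 0011001000000110
R = NOT 0011001000000110 = 1100110111111001 = -12807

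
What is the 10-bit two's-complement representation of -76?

1110110100

|-76| = 76 = 0001001100 in 10 bits.
Invert the bits: 1110110011. Add 1: 1110110100.
Check: 1110110100 reads as 948 − 1024 = -76.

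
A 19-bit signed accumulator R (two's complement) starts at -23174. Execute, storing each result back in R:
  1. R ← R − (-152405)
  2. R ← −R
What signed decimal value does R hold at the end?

Start: R = -23174 = 1111010010101111010.
R = -23174 − (-152405) = 129231 = 0011111100011001111
R = −(129231) = -129231 = 1100000011100110001

-129231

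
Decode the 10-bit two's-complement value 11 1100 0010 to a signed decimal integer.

-62

MSB is 1, so the value is negative.
Invert: 0000111101. Add 1: 0000111110 = 62. So the value is −62.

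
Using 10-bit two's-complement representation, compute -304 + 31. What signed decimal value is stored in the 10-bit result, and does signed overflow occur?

-273; no overflow

-304 → 1011010000
31 → 0000011111
  1011010000
+ 0000011111
= 1011101111
Result 1011101111: MSB = 1 → 751 − 1024 = -273.
Addends have opposite signs, so signed overflow cannot occur.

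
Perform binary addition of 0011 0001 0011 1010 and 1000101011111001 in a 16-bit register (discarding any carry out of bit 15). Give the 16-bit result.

1011110000110011

  0011000100111010
+ 1000101011111001
= 1011110000110011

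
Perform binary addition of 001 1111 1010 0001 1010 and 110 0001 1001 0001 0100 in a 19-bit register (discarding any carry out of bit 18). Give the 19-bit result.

0000001001100101110

  0011111101000011010
+ 1100001100100010100
= 0000001001100101110  (discard carry-out 1)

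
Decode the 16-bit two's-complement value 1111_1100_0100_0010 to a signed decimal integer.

-958

MSB is 1, so the value is negative.
Unsigned reading: 64578. Subtract 2^16 = 65536: 64578 − 65536 = -958.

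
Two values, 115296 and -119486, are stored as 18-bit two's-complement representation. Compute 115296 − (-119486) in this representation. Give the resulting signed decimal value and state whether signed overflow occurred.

115296 → 011100001001100000
-119486 → 100010110101000010
Subtract via negate-and-add: invert 100010110101000010 + 1 = 011101001010111110 (i.e. 119486).
  011100001001100000
+ 011101001010111110
= 111001010100011110
Result 111001010100011110: MSB = 1 → 234782 − 262144 = -27362.
Both addends (after negating the subtrahend) are non-negative but the stored result is negative: signed overflow. The true value 115296 − (-119486) = 234782 lies outside [-131072, 131071].

-27362; overflow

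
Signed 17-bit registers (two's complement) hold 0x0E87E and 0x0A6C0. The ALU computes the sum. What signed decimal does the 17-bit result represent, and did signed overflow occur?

-28866; overflow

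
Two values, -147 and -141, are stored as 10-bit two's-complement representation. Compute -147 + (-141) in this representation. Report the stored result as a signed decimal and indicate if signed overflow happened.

-147 → 1101101101
-141 → 1101110011
  1101101101
+ 1101110011
= 1011100000  (discard carry-out 1)
Result 1011100000: MSB = 1 → 736 − 1024 = -288.
Both addends are negative and so is the stored result: no signed overflow.

-288; no overflow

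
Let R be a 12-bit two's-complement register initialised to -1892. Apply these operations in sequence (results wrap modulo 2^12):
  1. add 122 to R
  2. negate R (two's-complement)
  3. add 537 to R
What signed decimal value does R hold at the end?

Start: R = -1892 = 100010011100.
R = -1892 + 122 = -1770 = 100100010110
R = −(-1770) = 1770 = 011011101010
R = 1770 + 537 = 2307; wraps to -1789 = 100100000011

-1789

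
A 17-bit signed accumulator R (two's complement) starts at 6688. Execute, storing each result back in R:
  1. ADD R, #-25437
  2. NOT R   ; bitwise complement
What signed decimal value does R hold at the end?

Start: R = 6688 = 00001101000100000.
R = 6688 + (-25437) = -18749 = 11011011011000011
R = NOT 11011011011000011 = 00100100100111100 = 18748

18748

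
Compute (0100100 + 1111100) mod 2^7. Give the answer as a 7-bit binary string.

0100000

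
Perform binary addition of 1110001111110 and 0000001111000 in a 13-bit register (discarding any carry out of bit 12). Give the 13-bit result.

  1110001111110
+ 0000001111000
= 1110011110110

1110011110110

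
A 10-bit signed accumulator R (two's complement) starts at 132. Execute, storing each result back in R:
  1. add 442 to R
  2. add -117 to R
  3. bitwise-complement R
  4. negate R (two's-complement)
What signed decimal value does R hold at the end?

458

Start: R = 132 = 0010000100.
R = 132 + 442 = 574; wraps to -450 = 1000111110
R = -450 + (-117) = -567; wraps to 457 = 0111001001
R = NOT 0111001001 = 1000110110 = -458
R = −(-458) = 458 = 0111001010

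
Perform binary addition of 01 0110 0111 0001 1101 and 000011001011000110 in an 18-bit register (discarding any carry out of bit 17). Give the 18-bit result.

011001100111100011

  010110011100011101
+ 000011001011000110
= 011001100111100011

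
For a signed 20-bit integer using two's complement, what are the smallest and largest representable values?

min = -524288, max = 524287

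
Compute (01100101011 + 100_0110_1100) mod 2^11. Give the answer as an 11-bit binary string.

11110010111

  01100101011
+ 10001101100
= 11110010111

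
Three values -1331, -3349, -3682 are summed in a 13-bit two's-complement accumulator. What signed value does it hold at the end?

-170

-1331 + (-3349) = -4680 → wraps to 3512 (0110110111000)
3512 + (-3682) = -170 (1111101010110)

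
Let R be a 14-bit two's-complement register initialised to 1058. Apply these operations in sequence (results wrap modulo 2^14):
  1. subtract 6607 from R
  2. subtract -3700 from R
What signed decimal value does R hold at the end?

Start: R = 1058 = 00010000100010.
R = 1058 − 6607 = -5549 = 10101001010011
R = -5549 − (-3700) = -1849 = 11100011000111

-1849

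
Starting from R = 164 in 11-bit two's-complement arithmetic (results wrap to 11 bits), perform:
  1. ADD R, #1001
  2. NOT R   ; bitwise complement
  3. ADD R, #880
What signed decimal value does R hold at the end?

-286

Start: R = 164 = 00010100100.
R = 164 + 1001 = 1165; wraps to -883 = 10010001101
R = NOT 10010001101 = 01101110010 = 882
R = 882 + 880 = 1762; wraps to -286 = 11011100010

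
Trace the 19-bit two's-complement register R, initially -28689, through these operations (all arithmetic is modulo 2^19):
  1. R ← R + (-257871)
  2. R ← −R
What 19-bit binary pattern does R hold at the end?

1000101111101100000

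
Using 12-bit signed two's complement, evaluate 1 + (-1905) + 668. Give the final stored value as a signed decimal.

1 + (-1905) = -1904 (100010010000)
-1904 + 668 = -1236 (101100101100)

-1236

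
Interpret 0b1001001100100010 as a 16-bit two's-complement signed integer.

MSB is 1, so the value is negative.
Unsigned reading: 37666. Subtract 2^16 = 65536: 37666 − 65536 = -27870.

-27870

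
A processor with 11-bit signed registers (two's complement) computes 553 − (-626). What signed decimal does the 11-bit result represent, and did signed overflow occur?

-869; overflow

553 → 01000101001
-626 → 10110001110
Subtract via negate-and-add: invert 10110001110 + 1 = 01001110010 (i.e. 626).
  01000101001
+ 01001110010
= 10010011011
Result 10010011011: MSB = 1 → 1179 − 2048 = -869.
Both addends (after negating the subtrahend) are non-negative but the stored result is negative: signed overflow. The true value 553 − (-626) = 1179 lies outside [-1024, 1023].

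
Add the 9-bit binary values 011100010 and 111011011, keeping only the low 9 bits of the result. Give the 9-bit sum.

010111101

  011100010
+ 111011011
= 010111101  (discard carry-out 1)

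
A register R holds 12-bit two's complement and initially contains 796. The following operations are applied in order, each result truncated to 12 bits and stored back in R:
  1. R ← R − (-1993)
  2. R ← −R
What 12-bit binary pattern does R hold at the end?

Start: R = 796 = 001100011100.
R = 796 − (-1993) = 2789; wraps to -1307 = 101011100101
R = −(-1307) = 1307 = 010100011011

010100011011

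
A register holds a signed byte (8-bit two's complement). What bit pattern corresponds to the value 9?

00001001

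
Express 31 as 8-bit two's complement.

31 is non-negative, so write it directly in 8 bits: 00011111.

00011111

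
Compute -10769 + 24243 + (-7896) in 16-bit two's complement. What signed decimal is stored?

5578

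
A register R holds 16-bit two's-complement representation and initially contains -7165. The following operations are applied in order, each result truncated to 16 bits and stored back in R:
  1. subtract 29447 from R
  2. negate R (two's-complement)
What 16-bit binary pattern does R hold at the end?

1000111100000100

Start: R = -7165 = 1110010000000011.
R = -7165 − 29447 = -36612; wraps to 28924 = 0111000011111100
R = −(28924) = -28924 = 1000111100000100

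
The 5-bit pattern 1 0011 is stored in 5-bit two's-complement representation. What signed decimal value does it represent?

MSB is 1, so the value is negative.
Invert: 01100. Add 1: 01101 = 13. So the value is −13.

-13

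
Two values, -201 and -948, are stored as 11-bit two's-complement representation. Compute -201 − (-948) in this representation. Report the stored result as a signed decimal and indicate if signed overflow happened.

747; no overflow

-201 → 11100110111
-948 → 10001001100
Subtract via negate-and-add: invert 10001001100 + 1 = 01110110100 (i.e. 948).
  11100110111
+ 01110110100
= 01011101011  (discard carry-out 1)
Result 01011101011: MSB = 0 → value 747.
Addends (after negating the subtrahend) have opposite signs, so signed overflow cannot occur.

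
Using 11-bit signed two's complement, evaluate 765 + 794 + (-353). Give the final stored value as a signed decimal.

-842

765 + 794 = 1559 → wraps to -489 (11000010111)
-489 + (-353) = -842 (10010110110)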